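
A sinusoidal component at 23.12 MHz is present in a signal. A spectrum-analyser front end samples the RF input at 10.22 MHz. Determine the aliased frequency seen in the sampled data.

2.68 MHz

23.12 MHz mod fs = 2.68 MHz.
2.68 MHz ≤ fs/2 = 5.11 MHz, appears at 2.68 MHz.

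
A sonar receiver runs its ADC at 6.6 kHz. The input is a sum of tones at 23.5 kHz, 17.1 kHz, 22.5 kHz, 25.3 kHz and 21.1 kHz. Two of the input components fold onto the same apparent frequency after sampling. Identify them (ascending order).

fs/2 = 3.3 kHz.
23.5 kHz mod fs = 3.7 kHz.
3.7 kHz > fs/2 = 3.3 kHz, folds to fs − 3.7 kHz = 2.9 kHz.
17.1 kHz mod fs = 3.9 kHz.
3.9 kHz > fs/2 = 3.3 kHz, folds to fs − 3.9 kHz = 2.7 kHz.
22.5 kHz mod fs = 2.7 kHz.
2.7 kHz ≤ fs/2 = 3.3 kHz, appears at 2.7 kHz.
25.3 kHz mod fs = 5.5 kHz.
5.5 kHz > fs/2 = 3.3 kHz, folds to fs − 5.5 kHz = 1.1 kHz.
21.1 kHz mod fs = 1.3 kHz.
1.3 kHz ≤ fs/2 = 3.3 kHz, appears at 1.3 kHz.
17.1 kHz and 22.5 kHz both map to 2.7 kHz.

17.1 kHz, 22.5 kHz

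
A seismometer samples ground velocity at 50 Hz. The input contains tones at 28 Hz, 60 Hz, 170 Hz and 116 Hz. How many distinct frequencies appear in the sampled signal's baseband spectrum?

4

fs/2 = 25 Hz.
28 Hz > fs/2 = 25 Hz, folds to fs − 28 Hz = 22 Hz.
60 Hz mod fs = 10 Hz.
10 Hz ≤ fs/2 = 25 Hz, appears at 10 Hz.
170 Hz mod fs = 20 Hz.
20 Hz ≤ fs/2 = 25 Hz, appears at 20 Hz.
116 Hz mod fs = 16 Hz.
16 Hz ≤ fs/2 = 25 Hz, appears at 16 Hz.
Distinct values: {10 Hz, 16 Hz, 20 Hz, 22 Hz} → 4.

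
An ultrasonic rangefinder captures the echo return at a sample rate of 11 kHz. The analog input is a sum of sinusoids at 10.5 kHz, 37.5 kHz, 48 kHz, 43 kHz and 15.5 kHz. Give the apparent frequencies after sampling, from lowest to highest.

fs/2 = 5.5 kHz.
10.5 kHz > fs/2 = 5.5 kHz, folds to fs − 10.5 kHz = 0.5 kHz.
37.5 kHz mod fs = 4.5 kHz.
4.5 kHz ≤ fs/2 = 5.5 kHz, appears at 4.5 kHz.
48 kHz mod fs = 4 kHz.
4 kHz ≤ fs/2 = 5.5 kHz, appears at 4 kHz.
43 kHz mod fs = 10 kHz.
10 kHz > fs/2 = 5.5 kHz, folds to fs − 10 kHz = 1 kHz.
15.5 kHz mod fs = 4.5 kHz.
4.5 kHz ≤ fs/2 = 5.5 kHz, appears at 4.5 kHz.
Distinct values: {0.5 kHz, 1 kHz, 4 kHz, 4.5 kHz}.

0.5 kHz, 1 kHz, 4 kHz, 4.5 kHz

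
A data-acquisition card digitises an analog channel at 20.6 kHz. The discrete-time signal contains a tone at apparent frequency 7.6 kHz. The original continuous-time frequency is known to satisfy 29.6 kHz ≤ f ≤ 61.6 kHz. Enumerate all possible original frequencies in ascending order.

33.6 kHz, 48.8 kHz, 54.2 kHz

Frequencies that alias to 7.6 kHz are k·fs ± 7.6 kHz for integer k ≥ 0.
k=0: 7.6 kHz.
k=1: 13 kHz, 28.2 kHz.
k=2: 33.6 kHz, 48.8 kHz.
k=3: 54.2 kHz, 69.4 kHz.
k=4: 74.8 kHz, 90 kHz.
Within [29.6 kHz, 61.6 kHz]: 33.6 kHz, 48.8 kHz, 54.2 kHz.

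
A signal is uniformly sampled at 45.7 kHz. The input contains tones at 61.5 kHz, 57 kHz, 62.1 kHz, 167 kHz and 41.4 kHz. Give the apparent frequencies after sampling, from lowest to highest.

4.3 kHz, 11.3 kHz, 15.8 kHz, 16.4 kHz

fs/2 = 22.85 kHz.
61.5 kHz mod fs = 15.8 kHz.
15.8 kHz ≤ fs/2 = 22.85 kHz, appears at 15.8 kHz.
57 kHz mod fs = 11.3 kHz.
11.3 kHz ≤ fs/2 = 22.85 kHz, appears at 11.3 kHz.
62.1 kHz mod fs = 16.4 kHz.
16.4 kHz ≤ fs/2 = 22.85 kHz, appears at 16.4 kHz.
167 kHz mod fs = 29.9 kHz.
29.9 kHz > fs/2 = 22.85 kHz, folds to fs − 29.9 kHz = 15.8 kHz.
41.4 kHz > fs/2 = 22.85 kHz, folds to fs − 41.4 kHz = 4.3 kHz.
Distinct values: {4.3 kHz, 11.3 kHz, 15.8 kHz, 16.4 kHz}.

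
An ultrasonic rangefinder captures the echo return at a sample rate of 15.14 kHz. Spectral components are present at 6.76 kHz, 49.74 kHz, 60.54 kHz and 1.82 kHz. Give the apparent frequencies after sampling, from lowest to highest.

0.02 kHz, 1.82 kHz, 4.32 kHz, 6.76 kHz

fs/2 = 7.57 kHz.
6.76 kHz ≤ fs/2 = 7.57 kHz, passes unchanged.
49.74 kHz mod fs = 4.32 kHz.
4.32 kHz ≤ fs/2 = 7.57 kHz, appears at 4.32 kHz.
60.54 kHz mod fs = 15.12 kHz.
15.12 kHz > fs/2 = 7.57 kHz, folds to fs − 15.12 kHz = 0.02 kHz.
1.82 kHz ≤ fs/2 = 7.57 kHz, passes unchanged.
Distinct values: {0.02 kHz, 1.82 kHz, 4.32 kHz, 6.76 kHz}.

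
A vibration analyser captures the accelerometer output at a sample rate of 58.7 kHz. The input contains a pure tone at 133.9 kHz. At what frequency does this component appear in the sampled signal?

16.5 kHz

133.9 kHz mod fs = 16.5 kHz.
16.5 kHz ≤ fs/2 = 29.35 kHz, appears at 16.5 kHz.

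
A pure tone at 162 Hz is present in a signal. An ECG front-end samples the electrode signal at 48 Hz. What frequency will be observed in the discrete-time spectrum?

162 Hz mod fs = 18 Hz.
18 Hz ≤ fs/2 = 24 Hz, appears at 18 Hz.

18 Hz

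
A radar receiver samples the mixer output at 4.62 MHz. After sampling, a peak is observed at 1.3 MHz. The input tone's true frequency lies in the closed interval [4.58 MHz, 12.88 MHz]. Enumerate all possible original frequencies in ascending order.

5.92 MHz, 7.94 MHz, 10.54 MHz, 12.56 MHz

Frequencies that alias to 1.3 MHz are k·fs ± 1.3 MHz for integer k ≥ 0.
k=0: 1.3 MHz.
k=1: 3.32 MHz, 5.92 MHz.
k=2: 7.94 MHz, 10.54 MHz.
k=3: 12.56 MHz, 15.16 MHz.
k=4: 17.18 MHz, 19.78 MHz.
Within [4.58 MHz, 12.88 MHz]: 5.92 MHz, 7.94 MHz, 10.54 MHz, 12.56 MHz.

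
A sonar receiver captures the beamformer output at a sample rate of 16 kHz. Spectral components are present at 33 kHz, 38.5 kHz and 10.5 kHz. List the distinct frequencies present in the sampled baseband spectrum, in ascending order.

1 kHz, 5.5 kHz, 6.5 kHz

fs/2 = 8 kHz.
33 kHz mod fs = 1 kHz.
1 kHz ≤ fs/2 = 8 kHz, appears at 1 kHz.
38.5 kHz mod fs = 6.5 kHz.
6.5 kHz ≤ fs/2 = 8 kHz, appears at 6.5 kHz.
10.5 kHz > fs/2 = 8 kHz, folds to fs − 10.5 kHz = 5.5 kHz.
Distinct values: {1 kHz, 5.5 kHz, 6.5 kHz}.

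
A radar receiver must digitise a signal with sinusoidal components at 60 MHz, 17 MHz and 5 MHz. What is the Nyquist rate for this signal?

Highest-frequency component: 60 MHz.
Nyquist rate = 2 × 60 MHz = 120 MHz.

120 MHz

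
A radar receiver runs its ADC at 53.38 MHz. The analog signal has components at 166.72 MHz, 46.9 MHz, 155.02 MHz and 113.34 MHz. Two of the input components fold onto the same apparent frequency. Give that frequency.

6.58 MHz

fs/2 = 26.69 MHz.
166.72 MHz mod fs = 6.58 MHz.
6.58 MHz ≤ fs/2 = 26.69 MHz, appears at 6.58 MHz.
46.9 MHz > fs/2 = 26.69 MHz, folds to fs − 46.9 MHz = 6.48 MHz.
155.02 MHz mod fs = 48.26 MHz.
48.26 MHz > fs/2 = 26.69 MHz, folds to fs − 48.26 MHz = 5.12 MHz.
113.34 MHz mod fs = 6.58 MHz.
6.58 MHz ≤ fs/2 = 26.69 MHz, appears at 6.58 MHz.
113.34 MHz and 166.72 MHz both map to 6.58 MHz.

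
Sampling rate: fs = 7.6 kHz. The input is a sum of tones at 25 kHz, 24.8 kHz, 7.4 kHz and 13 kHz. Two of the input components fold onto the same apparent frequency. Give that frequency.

fs/2 = 3.8 kHz.
25 kHz mod fs = 2.2 kHz.
2.2 kHz ≤ fs/2 = 3.8 kHz, appears at 2.2 kHz.
24.8 kHz mod fs = 2 kHz.
2 kHz ≤ fs/2 = 3.8 kHz, appears at 2 kHz.
7.4 kHz > fs/2 = 3.8 kHz, folds to fs − 7.4 kHz = 0.2 kHz.
13 kHz mod fs = 5.4 kHz.
5.4 kHz > fs/2 = 3.8 kHz, folds to fs − 5.4 kHz = 2.2 kHz.
13 kHz and 25 kHz both map to 2.2 kHz.

2.2 kHz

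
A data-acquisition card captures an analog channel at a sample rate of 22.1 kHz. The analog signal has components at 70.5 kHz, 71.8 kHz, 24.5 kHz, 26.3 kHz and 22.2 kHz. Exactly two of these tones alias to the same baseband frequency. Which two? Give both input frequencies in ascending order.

fs/2 = 11.05 kHz.
70.5 kHz mod fs = 4.2 kHz.
4.2 kHz ≤ fs/2 = 11.05 kHz, appears at 4.2 kHz.
71.8 kHz mod fs = 5.5 kHz.
5.5 kHz ≤ fs/2 = 11.05 kHz, appears at 5.5 kHz.
24.5 kHz mod fs = 2.4 kHz.
2.4 kHz ≤ fs/2 = 11.05 kHz, appears at 2.4 kHz.
26.3 kHz mod fs = 4.2 kHz.
4.2 kHz ≤ fs/2 = 11.05 kHz, appears at 4.2 kHz.
22.2 kHz mod fs = 0.1 kHz.
0.1 kHz ≤ fs/2 = 11.05 kHz, appears at 0.1 kHz.
26.3 kHz and 70.5 kHz both map to 4.2 kHz.

26.3 kHz, 70.5 kHz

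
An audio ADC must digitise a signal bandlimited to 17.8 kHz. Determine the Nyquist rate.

Nyquist rate = 2 × 17.8 kHz = 35.6 kHz.

35.6 kHz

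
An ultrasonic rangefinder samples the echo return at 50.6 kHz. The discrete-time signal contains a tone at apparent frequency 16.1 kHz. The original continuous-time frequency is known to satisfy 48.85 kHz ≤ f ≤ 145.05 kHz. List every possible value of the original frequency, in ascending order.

66.7 kHz, 85.1 kHz, 117.3 kHz, 135.7 kHz

Frequencies that alias to 16.1 kHz are k·fs ± 16.1 kHz for integer k ≥ 0.
k=0: 16.1 kHz.
k=1: 34.5 kHz, 66.7 kHz.
k=2: 85.1 kHz, 117.3 kHz.
k=3: 135.7 kHz, 167.9 kHz.
k=4: 186.3 kHz, 218.5 kHz.
Within [48.85 kHz, 145.05 kHz]: 66.7 kHz, 85.1 kHz, 117.3 kHz, 135.7 kHz.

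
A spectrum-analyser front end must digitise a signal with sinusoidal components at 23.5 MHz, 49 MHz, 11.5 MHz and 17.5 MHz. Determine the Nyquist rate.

98 MHz

Highest-frequency component: 49 MHz.
Nyquist rate = 2 × 49 MHz = 98 MHz.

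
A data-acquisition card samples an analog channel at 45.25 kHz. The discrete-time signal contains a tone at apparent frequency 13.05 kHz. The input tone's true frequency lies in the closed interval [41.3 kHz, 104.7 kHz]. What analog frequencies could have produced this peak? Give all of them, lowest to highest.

58.3 kHz, 77.45 kHz, 103.55 kHz

Frequencies that alias to 13.05 kHz are k·fs ± 13.05 kHz for integer k ≥ 0.
k=0: 13.05 kHz.
k=1: 32.2 kHz, 58.3 kHz.
k=2: 77.45 kHz, 103.55 kHz.
k=3: 122.7 kHz, 148.8 kHz.
Within [41.3 kHz, 104.7 kHz]: 58.3 kHz, 77.45 kHz, 103.55 kHz.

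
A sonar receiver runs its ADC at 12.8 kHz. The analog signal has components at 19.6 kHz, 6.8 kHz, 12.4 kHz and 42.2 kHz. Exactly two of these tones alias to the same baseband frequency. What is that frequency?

6 kHz

fs/2 = 6.4 kHz.
19.6 kHz mod fs = 6.8 kHz.
6.8 kHz > fs/2 = 6.4 kHz, folds to fs − 6.8 kHz = 6 kHz.
6.8 kHz > fs/2 = 6.4 kHz, folds to fs − 6.8 kHz = 6 kHz.
12.4 kHz > fs/2 = 6.4 kHz, folds to fs − 12.4 kHz = 0.4 kHz.
42.2 kHz mod fs = 3.8 kHz.
3.8 kHz ≤ fs/2 = 6.4 kHz, appears at 3.8 kHz.
6.8 kHz and 19.6 kHz both map to 6 kHz.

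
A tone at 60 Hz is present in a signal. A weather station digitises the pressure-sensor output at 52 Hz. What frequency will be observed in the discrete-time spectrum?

60 Hz mod fs = 8 Hz.
8 Hz ≤ fs/2 = 26 Hz, appears at 8 Hz.

8 Hz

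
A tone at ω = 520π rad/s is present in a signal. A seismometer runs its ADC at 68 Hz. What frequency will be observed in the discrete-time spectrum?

ω = 520π rad/s → f = ω/(2π) = 260 Hz.
260 Hz mod fs = 56 Hz.
56 Hz > fs/2 = 34 Hz, folds to fs − 56 Hz = 12 Hz.

12 Hz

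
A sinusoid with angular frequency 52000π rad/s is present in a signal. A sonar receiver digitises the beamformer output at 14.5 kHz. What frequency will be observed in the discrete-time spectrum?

ω = 52000π rad/s → f = ω/(2π) = 26000 Hz = 26 kHz.
26 kHz mod fs = 11.5 kHz.
11.5 kHz > fs/2 = 7.25 kHz, folds to fs − 11.5 kHz = 3 kHz.

3 kHz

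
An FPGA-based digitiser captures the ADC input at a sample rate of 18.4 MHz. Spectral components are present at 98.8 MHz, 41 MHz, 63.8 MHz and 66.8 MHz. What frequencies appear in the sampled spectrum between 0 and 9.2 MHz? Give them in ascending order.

fs/2 = 9.2 MHz.
98.8 MHz mod fs = 6.8 MHz.
6.8 MHz ≤ fs/2 = 9.2 MHz, appears at 6.8 MHz.
41 MHz mod fs = 4.2 MHz.
4.2 MHz ≤ fs/2 = 9.2 MHz, appears at 4.2 MHz.
63.8 MHz mod fs = 8.6 MHz.
8.6 MHz ≤ fs/2 = 9.2 MHz, appears at 8.6 MHz.
66.8 MHz mod fs = 11.6 MHz.
11.6 MHz > fs/2 = 9.2 MHz, folds to fs − 11.6 MHz = 6.8 MHz.
Distinct values: {4.2 MHz, 6.8 MHz, 8.6 MHz}.

4.2 MHz, 6.8 MHz, 8.6 MHz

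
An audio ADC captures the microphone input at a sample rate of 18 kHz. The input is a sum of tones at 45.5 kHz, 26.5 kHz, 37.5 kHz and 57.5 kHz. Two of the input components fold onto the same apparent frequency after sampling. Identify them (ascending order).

26.5 kHz, 45.5 kHz

fs/2 = 9 kHz.
45.5 kHz mod fs = 9.5 kHz.
9.5 kHz > fs/2 = 9 kHz, folds to fs − 9.5 kHz = 8.5 kHz.
26.5 kHz mod fs = 8.5 kHz.
8.5 kHz ≤ fs/2 = 9 kHz, appears at 8.5 kHz.
37.5 kHz mod fs = 1.5 kHz.
1.5 kHz ≤ fs/2 = 9 kHz, appears at 1.5 kHz.
57.5 kHz mod fs = 3.5 kHz.
3.5 kHz ≤ fs/2 = 9 kHz, appears at 3.5 kHz.
26.5 kHz and 45.5 kHz both map to 8.5 kHz.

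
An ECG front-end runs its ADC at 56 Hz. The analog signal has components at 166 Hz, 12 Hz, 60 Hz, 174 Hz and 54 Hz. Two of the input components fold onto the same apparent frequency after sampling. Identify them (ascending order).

fs/2 = 28 Hz.
166 Hz mod fs = 54 Hz.
54 Hz > fs/2 = 28 Hz, folds to fs − 54 Hz = 2 Hz.
12 Hz ≤ fs/2 = 28 Hz, passes unchanged.
60 Hz mod fs = 4 Hz.
4 Hz ≤ fs/2 = 28 Hz, appears at 4 Hz.
174 Hz mod fs = 6 Hz.
6 Hz ≤ fs/2 = 28 Hz, appears at 6 Hz.
54 Hz > fs/2 = 28 Hz, folds to fs − 54 Hz = 2 Hz.
54 Hz and 166 Hz both map to 2 Hz.

54 Hz, 166 Hz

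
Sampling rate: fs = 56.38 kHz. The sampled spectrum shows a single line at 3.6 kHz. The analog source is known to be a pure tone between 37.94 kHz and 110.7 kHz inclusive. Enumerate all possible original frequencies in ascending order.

52.78 kHz, 59.98 kHz, 109.16 kHz

Frequencies that alias to 3.6 kHz are k·fs ± 3.6 kHz for integer k ≥ 0.
k=0: 3.6 kHz.
k=1: 52.78 kHz, 59.98 kHz.
k=2: 109.16 kHz, 116.36 kHz.
k=3: 165.54 kHz, 172.74 kHz.
Within [37.94 kHz, 110.7 kHz]: 52.78 kHz, 59.98 kHz, 109.16 kHz.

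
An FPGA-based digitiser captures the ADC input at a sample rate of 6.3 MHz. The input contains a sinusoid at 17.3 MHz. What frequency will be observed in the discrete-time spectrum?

1.6 MHz

17.3 MHz mod fs = 4.7 MHz.
4.7 MHz > fs/2 = 3.15 MHz, folds to fs − 4.7 MHz = 1.6 MHz.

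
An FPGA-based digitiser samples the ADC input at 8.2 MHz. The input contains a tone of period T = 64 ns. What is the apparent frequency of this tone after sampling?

T = 64 ns → f = 1/T = 15.625 MHz.
15.625 MHz mod fs = 7.425 MHz.
7.425 MHz > fs/2 = 4.1 MHz, folds to fs − 7.425 MHz = 0.775 MHz.

0.775 MHz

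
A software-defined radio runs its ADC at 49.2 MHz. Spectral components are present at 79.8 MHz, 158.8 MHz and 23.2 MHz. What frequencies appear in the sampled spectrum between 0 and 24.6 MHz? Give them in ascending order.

fs/2 = 24.6 MHz.
79.8 MHz mod fs = 30.6 MHz.
30.6 MHz > fs/2 = 24.6 MHz, folds to fs − 30.6 MHz = 18.6 MHz.
158.8 MHz mod fs = 11.2 MHz.
11.2 MHz ≤ fs/2 = 24.6 MHz, appears at 11.2 MHz.
23.2 MHz ≤ fs/2 = 24.6 MHz, passes unchanged.
Distinct values: {11.2 MHz, 18.6 MHz, 23.2 MHz}.

11.2 MHz, 18.6 MHz, 23.2 MHz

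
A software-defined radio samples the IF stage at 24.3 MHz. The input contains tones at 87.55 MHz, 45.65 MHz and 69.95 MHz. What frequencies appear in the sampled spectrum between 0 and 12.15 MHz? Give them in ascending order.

2.95 MHz, 9.65 MHz

fs/2 = 12.15 MHz.
87.55 MHz mod fs = 14.65 MHz.
14.65 MHz > fs/2 = 12.15 MHz, folds to fs − 14.65 MHz = 9.65 MHz.
45.65 MHz mod fs = 21.35 MHz.
21.35 MHz > fs/2 = 12.15 MHz, folds to fs − 21.35 MHz = 2.95 MHz.
69.95 MHz mod fs = 21.35 MHz.
21.35 MHz > fs/2 = 12.15 MHz, folds to fs − 21.35 MHz = 2.95 MHz.
Distinct values: {2.95 MHz, 9.65 MHz}.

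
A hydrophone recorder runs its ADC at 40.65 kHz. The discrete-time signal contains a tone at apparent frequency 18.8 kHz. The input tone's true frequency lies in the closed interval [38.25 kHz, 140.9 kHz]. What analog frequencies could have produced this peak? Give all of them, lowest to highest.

59.45 kHz, 62.5 kHz, 100.1 kHz, 103.15 kHz, 140.75 kHz

Frequencies that alias to 18.8 kHz are k·fs ± 18.8 kHz for integer k ≥ 0.
k=0: 18.8 kHz.
k=1: 21.85 kHz, 59.45 kHz.
k=2: 62.5 kHz, 100.1 kHz.
k=3: 103.15 kHz, 140.75 kHz.
k=4: 143.8 kHz, 181.4 kHz.
Within [38.25 kHz, 140.9 kHz]: 59.45 kHz, 62.5 kHz, 100.1 kHz, 103.15 kHz, 140.75 kHz.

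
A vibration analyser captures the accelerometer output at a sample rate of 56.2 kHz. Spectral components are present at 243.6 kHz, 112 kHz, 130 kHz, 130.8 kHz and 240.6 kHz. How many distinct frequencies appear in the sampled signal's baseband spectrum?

fs/2 = 28.1 kHz.
243.6 kHz mod fs = 18.8 kHz.
18.8 kHz ≤ fs/2 = 28.1 kHz, appears at 18.8 kHz.
112 kHz mod fs = 55.8 kHz.
55.8 kHz > fs/2 = 28.1 kHz, folds to fs − 55.8 kHz = 0.4 kHz.
130 kHz mod fs = 17.6 kHz.
17.6 kHz ≤ fs/2 = 28.1 kHz, appears at 17.6 kHz.
130.8 kHz mod fs = 18.4 kHz.
18.4 kHz ≤ fs/2 = 28.1 kHz, appears at 18.4 kHz.
240.6 kHz mod fs = 15.8 kHz.
15.8 kHz ≤ fs/2 = 28.1 kHz, appears at 15.8 kHz.
Distinct values: {0.4 kHz, 15.8 kHz, 17.6 kHz, 18.4 kHz, 18.8 kHz} → 5.

5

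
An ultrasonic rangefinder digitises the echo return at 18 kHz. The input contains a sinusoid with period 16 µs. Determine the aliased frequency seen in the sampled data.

T = 16 µs → f = 1/T = 62.5 kHz.
62.5 kHz mod fs = 8.5 kHz.
8.5 kHz ≤ fs/2 = 9 kHz, appears at 8.5 kHz.

8.5 kHz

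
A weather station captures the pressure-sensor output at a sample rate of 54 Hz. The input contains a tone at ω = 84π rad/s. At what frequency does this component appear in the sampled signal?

ω = 84π rad/s → f = ω/(2π) = 42 Hz.
42 Hz > fs/2 = 27 Hz, folds to fs − 42 Hz = 12 Hz.

12 Hz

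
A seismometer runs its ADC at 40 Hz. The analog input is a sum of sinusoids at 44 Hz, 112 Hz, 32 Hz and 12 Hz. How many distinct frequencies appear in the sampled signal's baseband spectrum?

3

fs/2 = 20 Hz.
44 Hz mod fs = 4 Hz.
4 Hz ≤ fs/2 = 20 Hz, appears at 4 Hz.
112 Hz mod fs = 32 Hz.
32 Hz > fs/2 = 20 Hz, folds to fs − 32 Hz = 8 Hz.
32 Hz > fs/2 = 20 Hz, folds to fs − 32 Hz = 8 Hz.
12 Hz ≤ fs/2 = 20 Hz, passes unchanged.
Distinct values: {4 Hz, 8 Hz, 12 Hz} → 3.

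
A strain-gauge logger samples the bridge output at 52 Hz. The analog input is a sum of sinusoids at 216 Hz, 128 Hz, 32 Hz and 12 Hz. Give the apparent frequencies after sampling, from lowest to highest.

8 Hz, 12 Hz, 20 Hz, 24 Hz

fs/2 = 26 Hz.
216 Hz mod fs = 8 Hz.
8 Hz ≤ fs/2 = 26 Hz, appears at 8 Hz.
128 Hz mod fs = 24 Hz.
24 Hz ≤ fs/2 = 26 Hz, appears at 24 Hz.
32 Hz > fs/2 = 26 Hz, folds to fs − 32 Hz = 20 Hz.
12 Hz ≤ fs/2 = 26 Hz, passes unchanged.
Distinct values: {8 Hz, 12 Hz, 20 Hz, 24 Hz}.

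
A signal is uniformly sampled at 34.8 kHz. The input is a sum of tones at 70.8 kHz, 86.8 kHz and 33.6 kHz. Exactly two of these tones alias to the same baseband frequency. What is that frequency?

fs/2 = 17.4 kHz.
70.8 kHz mod fs = 1.2 kHz.
1.2 kHz ≤ fs/2 = 17.4 kHz, appears at 1.2 kHz.
86.8 kHz mod fs = 17.2 kHz.
17.2 kHz ≤ fs/2 = 17.4 kHz, appears at 17.2 kHz.
33.6 kHz > fs/2 = 17.4 kHz, folds to fs − 33.6 kHz = 1.2 kHz.
33.6 kHz and 70.8 kHz both map to 1.2 kHz.

1.2 kHz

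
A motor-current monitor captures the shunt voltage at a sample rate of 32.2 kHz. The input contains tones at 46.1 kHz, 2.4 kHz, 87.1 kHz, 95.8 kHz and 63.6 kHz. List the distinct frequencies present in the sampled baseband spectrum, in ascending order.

fs/2 = 16.1 kHz.
46.1 kHz mod fs = 13.9 kHz.
13.9 kHz ≤ fs/2 = 16.1 kHz, appears at 13.9 kHz.
2.4 kHz ≤ fs/2 = 16.1 kHz, passes unchanged.
87.1 kHz mod fs = 22.7 kHz.
22.7 kHz > fs/2 = 16.1 kHz, folds to fs − 22.7 kHz = 9.5 kHz.
95.8 kHz mod fs = 31.4 kHz.
31.4 kHz > fs/2 = 16.1 kHz, folds to fs − 31.4 kHz = 0.8 kHz.
63.6 kHz mod fs = 31.4 kHz.
31.4 kHz > fs/2 = 16.1 kHz, folds to fs − 31.4 kHz = 0.8 kHz.
Distinct values: {0.8 kHz, 2.4 kHz, 9.5 kHz, 13.9 kHz}.

0.8 kHz, 2.4 kHz, 9.5 kHz, 13.9 kHz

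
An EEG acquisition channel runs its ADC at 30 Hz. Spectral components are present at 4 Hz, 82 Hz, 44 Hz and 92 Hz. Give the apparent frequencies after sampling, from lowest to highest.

2 Hz, 4 Hz, 8 Hz, 14 Hz

fs/2 = 15 Hz.
4 Hz ≤ fs/2 = 15 Hz, passes unchanged.
82 Hz mod fs = 22 Hz.
22 Hz > fs/2 = 15 Hz, folds to fs − 22 Hz = 8 Hz.
44 Hz mod fs = 14 Hz.
14 Hz ≤ fs/2 = 15 Hz, appears at 14 Hz.
92 Hz mod fs = 2 Hz.
2 Hz ≤ fs/2 = 15 Hz, appears at 2 Hz.
Distinct values: {2 Hz, 4 Hz, 8 Hz, 14 Hz}.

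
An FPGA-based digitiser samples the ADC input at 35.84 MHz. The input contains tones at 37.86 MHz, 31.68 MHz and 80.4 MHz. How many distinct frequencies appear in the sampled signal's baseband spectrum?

fs/2 = 17.92 MHz.
37.86 MHz mod fs = 2.02 MHz.
2.02 MHz ≤ fs/2 = 17.92 MHz, appears at 2.02 MHz.
31.68 MHz > fs/2 = 17.92 MHz, folds to fs − 31.68 MHz = 4.16 MHz.
80.4 MHz mod fs = 8.72 MHz.
8.72 MHz ≤ fs/2 = 17.92 MHz, appears at 8.72 MHz.
Distinct values: {2.02 MHz, 4.16 MHz, 8.72 MHz} → 3.

3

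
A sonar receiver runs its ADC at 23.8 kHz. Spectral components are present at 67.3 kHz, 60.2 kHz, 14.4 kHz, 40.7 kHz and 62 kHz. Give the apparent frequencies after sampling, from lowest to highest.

fs/2 = 11.9 kHz.
67.3 kHz mod fs = 19.7 kHz.
19.7 kHz > fs/2 = 11.9 kHz, folds to fs − 19.7 kHz = 4.1 kHz.
60.2 kHz mod fs = 12.6 kHz.
12.6 kHz > fs/2 = 11.9 kHz, folds to fs − 12.6 kHz = 11.2 kHz.
14.4 kHz > fs/2 = 11.9 kHz, folds to fs − 14.4 kHz = 9.4 kHz.
40.7 kHz mod fs = 16.9 kHz.
16.9 kHz > fs/2 = 11.9 kHz, folds to fs − 16.9 kHz = 6.9 kHz.
62 kHz mod fs = 14.4 kHz.
14.4 kHz > fs/2 = 11.9 kHz, folds to fs − 14.4 kHz = 9.4 kHz.
Distinct values: {4.1 kHz, 6.9 kHz, 9.4 kHz, 11.2 kHz}.

4.1 kHz, 6.9 kHz, 9.4 kHz, 11.2 kHz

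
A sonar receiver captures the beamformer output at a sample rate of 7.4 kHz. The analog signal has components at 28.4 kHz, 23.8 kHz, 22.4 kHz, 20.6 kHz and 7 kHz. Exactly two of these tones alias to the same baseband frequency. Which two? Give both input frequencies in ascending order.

20.6 kHz, 23.8 kHz

fs/2 = 3.7 kHz.
28.4 kHz mod fs = 6.2 kHz.
6.2 kHz > fs/2 = 3.7 kHz, folds to fs − 6.2 kHz = 1.2 kHz.
23.8 kHz mod fs = 1.6 kHz.
1.6 kHz ≤ fs/2 = 3.7 kHz, appears at 1.6 kHz.
22.4 kHz mod fs = 0.2 kHz.
0.2 kHz ≤ fs/2 = 3.7 kHz, appears at 0.2 kHz.
20.6 kHz mod fs = 5.8 kHz.
5.8 kHz > fs/2 = 3.7 kHz, folds to fs − 5.8 kHz = 1.6 kHz.
7 kHz > fs/2 = 3.7 kHz, folds to fs − 7 kHz = 0.4 kHz.
20.6 kHz and 23.8 kHz both map to 1.6 kHz.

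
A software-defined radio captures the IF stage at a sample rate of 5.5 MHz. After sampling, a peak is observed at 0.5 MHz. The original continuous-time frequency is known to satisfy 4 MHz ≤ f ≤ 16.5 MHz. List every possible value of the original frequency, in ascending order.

Frequencies that alias to 0.5 MHz are k·fs ± 0.5 MHz for integer k ≥ 0.
k=0: 0.5 MHz.
k=1: 5 MHz, 6 MHz.
k=2: 10.5 MHz, 11.5 MHz.
k=3: 16 MHz, 17 MHz.
k=4: 21.5 MHz, 22.5 MHz.
Within [4 MHz, 16.5 MHz]: 5 MHz, 6 MHz, 10.5 MHz, 11.5 MHz, 16 MHz.

5 MHz, 6 MHz, 10.5 MHz, 11.5 MHz, 16 MHz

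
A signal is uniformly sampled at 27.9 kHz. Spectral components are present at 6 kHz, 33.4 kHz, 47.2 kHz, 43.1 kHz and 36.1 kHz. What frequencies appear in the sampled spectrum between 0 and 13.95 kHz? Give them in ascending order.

5.5 kHz, 6 kHz, 8.2 kHz, 8.6 kHz, 12.7 kHz

fs/2 = 13.95 kHz.
6 kHz ≤ fs/2 = 13.95 kHz, passes unchanged.
33.4 kHz mod fs = 5.5 kHz.
5.5 kHz ≤ fs/2 = 13.95 kHz, appears at 5.5 kHz.
47.2 kHz mod fs = 19.3 kHz.
19.3 kHz > fs/2 = 13.95 kHz, folds to fs − 19.3 kHz = 8.6 kHz.
43.1 kHz mod fs = 15.2 kHz.
15.2 kHz > fs/2 = 13.95 kHz, folds to fs − 15.2 kHz = 12.7 kHz.
36.1 kHz mod fs = 8.2 kHz.
8.2 kHz ≤ fs/2 = 13.95 kHz, appears at 8.2 kHz.
Distinct values: {5.5 kHz, 6 kHz, 8.2 kHz, 8.6 kHz, 12.7 kHz}.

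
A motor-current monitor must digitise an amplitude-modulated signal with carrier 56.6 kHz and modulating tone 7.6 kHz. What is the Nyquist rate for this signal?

128.4 kHz

AM sidebands sit at fc ± fm = 49 kHz and 64.2 kHz.
Highest-frequency component: 64.2 kHz.
Nyquist rate = 2 × 64.2 kHz = 128.4 kHz.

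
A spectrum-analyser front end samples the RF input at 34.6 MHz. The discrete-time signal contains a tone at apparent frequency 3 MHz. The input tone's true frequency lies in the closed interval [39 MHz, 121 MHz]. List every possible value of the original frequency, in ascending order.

66.2 MHz, 72.2 MHz, 100.8 MHz, 106.8 MHz

Frequencies that alias to 3 MHz are k·fs ± 3 MHz for integer k ≥ 0.
k=0: 3 MHz.
k=1: 31.6 MHz, 37.6 MHz.
k=2: 66.2 MHz, 72.2 MHz.
k=3: 100.8 MHz, 106.8 MHz.
k=4: 135.4 MHz, 141.4 MHz.
Within [39 MHz, 121 MHz]: 66.2 MHz, 72.2 MHz, 100.8 MHz, 106.8 MHz.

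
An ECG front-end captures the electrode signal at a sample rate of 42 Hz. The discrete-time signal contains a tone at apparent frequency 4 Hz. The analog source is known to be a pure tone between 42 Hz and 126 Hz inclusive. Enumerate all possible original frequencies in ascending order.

46 Hz, 80 Hz, 88 Hz, 122 Hz

Frequencies that alias to 4 Hz are k·fs ± 4 Hz for integer k ≥ 0.
k=0: 4 Hz.
k=1: 38 Hz, 46 Hz.
k=2: 80 Hz, 88 Hz.
k=3: 122 Hz, 130 Hz.
k=4: 164 Hz, 172 Hz.
Within [42 Hz, 126 Hz]: 46 Hz, 80 Hz, 88 Hz, 122 Hz.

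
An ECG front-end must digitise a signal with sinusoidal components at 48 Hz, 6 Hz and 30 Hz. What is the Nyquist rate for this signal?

96 Hz

Highest-frequency component: 48 Hz.
Nyquist rate = 2 × 48 Hz = 96 Hz.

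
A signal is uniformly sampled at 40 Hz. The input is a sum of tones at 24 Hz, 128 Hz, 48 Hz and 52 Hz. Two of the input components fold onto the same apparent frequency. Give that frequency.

fs/2 = 20 Hz.
24 Hz > fs/2 = 20 Hz, folds to fs − 24 Hz = 16 Hz.
128 Hz mod fs = 8 Hz.
8 Hz ≤ fs/2 = 20 Hz, appears at 8 Hz.
48 Hz mod fs = 8 Hz.
8 Hz ≤ fs/2 = 20 Hz, appears at 8 Hz.
52 Hz mod fs = 12 Hz.
12 Hz ≤ fs/2 = 20 Hz, appears at 12 Hz.
48 Hz and 128 Hz both map to 8 Hz.

8 Hz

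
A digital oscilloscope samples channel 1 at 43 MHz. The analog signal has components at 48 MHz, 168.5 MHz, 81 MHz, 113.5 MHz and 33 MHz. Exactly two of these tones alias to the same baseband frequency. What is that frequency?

fs/2 = 21.5 MHz.
48 MHz mod fs = 5 MHz.
5 MHz ≤ fs/2 = 21.5 MHz, appears at 5 MHz.
168.5 MHz mod fs = 39.5 MHz.
39.5 MHz > fs/2 = 21.5 MHz, folds to fs − 39.5 MHz = 3.5 MHz.
81 MHz mod fs = 38 MHz.
38 MHz > fs/2 = 21.5 MHz, folds to fs − 38 MHz = 5 MHz.
113.5 MHz mod fs = 27.5 MHz.
27.5 MHz > fs/2 = 21.5 MHz, folds to fs − 27.5 MHz = 15.5 MHz.
33 MHz > fs/2 = 21.5 MHz, folds to fs − 33 MHz = 10 MHz.
48 MHz and 81 MHz both map to 5 MHz.

5 MHz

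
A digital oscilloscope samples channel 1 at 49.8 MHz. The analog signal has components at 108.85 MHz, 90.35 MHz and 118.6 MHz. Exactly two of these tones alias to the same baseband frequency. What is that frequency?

fs/2 = 24.9 MHz.
108.85 MHz mod fs = 9.25 MHz.
9.25 MHz ≤ fs/2 = 24.9 MHz, appears at 9.25 MHz.
90.35 MHz mod fs = 40.55 MHz.
40.55 MHz > fs/2 = 24.9 MHz, folds to fs − 40.55 MHz = 9.25 MHz.
118.6 MHz mod fs = 19 MHz.
19 MHz ≤ fs/2 = 24.9 MHz, appears at 19 MHz.
90.35 MHz and 108.85 MHz both map to 9.25 MHz.

9.25 MHz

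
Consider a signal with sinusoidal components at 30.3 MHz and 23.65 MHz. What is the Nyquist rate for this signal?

Highest-frequency component: 30.3 MHz.
Nyquist rate = 2 × 30.3 MHz = 60.6 MHz.

60.6 MHz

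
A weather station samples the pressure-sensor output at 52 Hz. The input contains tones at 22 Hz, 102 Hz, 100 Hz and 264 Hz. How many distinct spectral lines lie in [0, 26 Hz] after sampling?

3

fs/2 = 26 Hz.
22 Hz ≤ fs/2 = 26 Hz, passes unchanged.
102 Hz mod fs = 50 Hz.
50 Hz > fs/2 = 26 Hz, folds to fs − 50 Hz = 2 Hz.
100 Hz mod fs = 48 Hz.
48 Hz > fs/2 = 26 Hz, folds to fs − 48 Hz = 4 Hz.
264 Hz mod fs = 4 Hz.
4 Hz ≤ fs/2 = 26 Hz, appears at 4 Hz.
Distinct values: {2 Hz, 4 Hz, 22 Hz} → 3.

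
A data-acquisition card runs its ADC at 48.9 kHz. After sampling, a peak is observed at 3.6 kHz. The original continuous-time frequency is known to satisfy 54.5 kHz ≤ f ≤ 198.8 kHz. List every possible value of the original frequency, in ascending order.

94.2 kHz, 101.4 kHz, 143.1 kHz, 150.3 kHz, 192 kHz

Frequencies that alias to 3.6 kHz are k·fs ± 3.6 kHz for integer k ≥ 0.
k=0: 3.6 kHz.
k=1: 45.3 kHz, 52.5 kHz.
k=2: 94.2 kHz, 101.4 kHz.
k=3: 143.1 kHz, 150.3 kHz.
k=4: 192 kHz, 199.2 kHz.
k=5: 240.9 kHz, 248.1 kHz.
Within [54.5 kHz, 198.8 kHz]: 94.2 kHz, 101.4 kHz, 143.1 kHz, 150.3 kHz, 192 kHz.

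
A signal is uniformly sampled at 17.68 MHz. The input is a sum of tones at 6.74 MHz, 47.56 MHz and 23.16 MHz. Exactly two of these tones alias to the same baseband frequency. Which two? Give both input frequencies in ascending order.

fs/2 = 8.84 MHz.
6.74 MHz ≤ fs/2 = 8.84 MHz, passes unchanged.
47.56 MHz mod fs = 12.2 MHz.
12.2 MHz > fs/2 = 8.84 MHz, folds to fs − 12.2 MHz = 5.48 MHz.
23.16 MHz mod fs = 5.48 MHz.
5.48 MHz ≤ fs/2 = 8.84 MHz, appears at 5.48 MHz.
23.16 MHz and 47.56 MHz both map to 5.48 MHz.

23.16 MHz, 47.56 MHz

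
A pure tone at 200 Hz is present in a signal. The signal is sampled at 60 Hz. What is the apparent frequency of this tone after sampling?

200 Hz mod fs = 20 Hz.
20 Hz ≤ fs/2 = 30 Hz, appears at 20 Hz.

20 Hz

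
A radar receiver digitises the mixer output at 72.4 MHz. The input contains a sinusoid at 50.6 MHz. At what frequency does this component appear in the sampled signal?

21.8 MHz

50.6 MHz > fs/2 = 36.2 MHz, folds to fs − 50.6 MHz = 21.8 MHz.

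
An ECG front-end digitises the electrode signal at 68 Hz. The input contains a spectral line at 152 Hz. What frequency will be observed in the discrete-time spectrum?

16 Hz

152 Hz mod fs = 16 Hz.
16 Hz ≤ fs/2 = 34 Hz, appears at 16 Hz.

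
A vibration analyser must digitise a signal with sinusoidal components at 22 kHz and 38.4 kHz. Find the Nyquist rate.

76.8 kHz

Highest-frequency component: 38.4 kHz.
Nyquist rate = 2 × 38.4 kHz = 76.8 kHz.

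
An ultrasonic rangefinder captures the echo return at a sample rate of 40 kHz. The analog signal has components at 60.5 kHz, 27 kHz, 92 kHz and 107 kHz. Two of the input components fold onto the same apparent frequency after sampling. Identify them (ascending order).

27 kHz, 107 kHz

fs/2 = 20 kHz.
60.5 kHz mod fs = 20.5 kHz.
20.5 kHz > fs/2 = 20 kHz, folds to fs − 20.5 kHz = 19.5 kHz.
27 kHz > fs/2 = 20 kHz, folds to fs − 27 kHz = 13 kHz.
92 kHz mod fs = 12 kHz.
12 kHz ≤ fs/2 = 20 kHz, appears at 12 kHz.
107 kHz mod fs = 27 kHz.
27 kHz > fs/2 = 20 kHz, folds to fs − 27 kHz = 13 kHz.
27 kHz and 107 kHz both map to 13 kHz.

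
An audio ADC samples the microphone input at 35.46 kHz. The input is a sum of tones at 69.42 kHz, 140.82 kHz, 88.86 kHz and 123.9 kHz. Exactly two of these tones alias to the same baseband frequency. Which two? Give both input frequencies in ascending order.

fs/2 = 17.73 kHz.
69.42 kHz mod fs = 33.96 kHz.
33.96 kHz > fs/2 = 17.73 kHz, folds to fs − 33.96 kHz = 1.5 kHz.
140.82 kHz mod fs = 34.44 kHz.
34.44 kHz > fs/2 = 17.73 kHz, folds to fs − 34.44 kHz = 1.02 kHz.
88.86 kHz mod fs = 17.94 kHz.
17.94 kHz > fs/2 = 17.73 kHz, folds to fs − 17.94 kHz = 17.52 kHz.
123.9 kHz mod fs = 17.52 kHz.
17.52 kHz ≤ fs/2 = 17.73 kHz, appears at 17.52 kHz.
88.86 kHz and 123.9 kHz both map to 17.52 kHz.

88.86 kHz, 123.9 kHz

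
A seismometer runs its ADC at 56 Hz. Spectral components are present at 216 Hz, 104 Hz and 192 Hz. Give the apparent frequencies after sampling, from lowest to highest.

fs/2 = 28 Hz.
216 Hz mod fs = 48 Hz.
48 Hz > fs/2 = 28 Hz, folds to fs − 48 Hz = 8 Hz.
104 Hz mod fs = 48 Hz.
48 Hz > fs/2 = 28 Hz, folds to fs − 48 Hz = 8 Hz.
192 Hz mod fs = 24 Hz.
24 Hz ≤ fs/2 = 28 Hz, appears at 24 Hz.
Distinct values: {8 Hz, 24 Hz}.

8 Hz, 24 Hz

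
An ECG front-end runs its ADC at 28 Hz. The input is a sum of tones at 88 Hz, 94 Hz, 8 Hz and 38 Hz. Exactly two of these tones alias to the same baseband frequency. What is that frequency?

10 Hz

fs/2 = 14 Hz.
88 Hz mod fs = 4 Hz.
4 Hz ≤ fs/2 = 14 Hz, appears at 4 Hz.
94 Hz mod fs = 10 Hz.
10 Hz ≤ fs/2 = 14 Hz, appears at 10 Hz.
8 Hz ≤ fs/2 = 14 Hz, passes unchanged.
38 Hz mod fs = 10 Hz.
10 Hz ≤ fs/2 = 14 Hz, appears at 10 Hz.
38 Hz and 94 Hz both map to 10 Hz.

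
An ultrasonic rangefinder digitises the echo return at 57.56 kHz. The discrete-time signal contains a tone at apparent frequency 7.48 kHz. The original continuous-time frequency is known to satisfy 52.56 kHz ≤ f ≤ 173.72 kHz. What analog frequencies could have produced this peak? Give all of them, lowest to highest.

65.04 kHz, 107.64 kHz, 122.6 kHz, 165.2 kHz

Frequencies that alias to 7.48 kHz are k·fs ± 7.48 kHz for integer k ≥ 0.
k=0: 7.48 kHz.
k=1: 50.08 kHz, 65.04 kHz.
k=2: 107.64 kHz, 122.6 kHz.
k=3: 165.2 kHz, 180.16 kHz.
k=4: 222.76 kHz, 237.72 kHz.
Within [52.56 kHz, 173.72 kHz]: 65.04 kHz, 107.64 kHz, 122.6 kHz, 165.2 kHz.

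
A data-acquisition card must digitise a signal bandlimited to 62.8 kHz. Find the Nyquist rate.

125.6 kHz

Nyquist rate = 2 × 62.8 kHz = 125.6 kHz.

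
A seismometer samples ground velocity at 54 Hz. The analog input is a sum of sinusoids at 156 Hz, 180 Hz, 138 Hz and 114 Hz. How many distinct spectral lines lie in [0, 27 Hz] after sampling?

3

fs/2 = 27 Hz.
156 Hz mod fs = 48 Hz.
48 Hz > fs/2 = 27 Hz, folds to fs − 48 Hz = 6 Hz.
180 Hz mod fs = 18 Hz.
18 Hz ≤ fs/2 = 27 Hz, appears at 18 Hz.
138 Hz mod fs = 30 Hz.
30 Hz > fs/2 = 27 Hz, folds to fs − 30 Hz = 24 Hz.
114 Hz mod fs = 6 Hz.
6 Hz ≤ fs/2 = 27 Hz, appears at 6 Hz.
Distinct values: {6 Hz, 18 Hz, 24 Hz} → 3.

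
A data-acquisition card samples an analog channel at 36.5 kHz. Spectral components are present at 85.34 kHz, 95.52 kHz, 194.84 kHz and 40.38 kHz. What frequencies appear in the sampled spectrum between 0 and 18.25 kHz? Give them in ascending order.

3.88 kHz, 12.34 kHz, 13.98 kHz

fs/2 = 18.25 kHz.
85.34 kHz mod fs = 12.34 kHz.
12.34 kHz ≤ fs/2 = 18.25 kHz, appears at 12.34 kHz.
95.52 kHz mod fs = 22.52 kHz.
22.52 kHz > fs/2 = 18.25 kHz, folds to fs − 22.52 kHz = 13.98 kHz.
194.84 kHz mod fs = 12.34 kHz.
12.34 kHz ≤ fs/2 = 18.25 kHz, appears at 12.34 kHz.
40.38 kHz mod fs = 3.88 kHz.
3.88 kHz ≤ fs/2 = 18.25 kHz, appears at 3.88 kHz.
Distinct values: {3.88 kHz, 12.34 kHz, 13.98 kHz}.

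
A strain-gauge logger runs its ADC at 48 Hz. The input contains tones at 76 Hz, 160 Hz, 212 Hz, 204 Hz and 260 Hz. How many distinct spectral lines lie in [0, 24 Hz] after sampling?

3

fs/2 = 24 Hz.
76 Hz mod fs = 28 Hz.
28 Hz > fs/2 = 24 Hz, folds to fs − 28 Hz = 20 Hz.
160 Hz mod fs = 16 Hz.
16 Hz ≤ fs/2 = 24 Hz, appears at 16 Hz.
212 Hz mod fs = 20 Hz.
20 Hz ≤ fs/2 = 24 Hz, appears at 20 Hz.
204 Hz mod fs = 12 Hz.
12 Hz ≤ fs/2 = 24 Hz, appears at 12 Hz.
260 Hz mod fs = 20 Hz.
20 Hz ≤ fs/2 = 24 Hz, appears at 20 Hz.
Distinct values: {12 Hz, 16 Hz, 20 Hz} → 3.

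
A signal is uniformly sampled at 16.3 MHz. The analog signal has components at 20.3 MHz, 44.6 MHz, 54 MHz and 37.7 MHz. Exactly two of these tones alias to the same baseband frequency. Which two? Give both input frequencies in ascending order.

37.7 MHz, 54 MHz

fs/2 = 8.15 MHz.
20.3 MHz mod fs = 4 MHz.
4 MHz ≤ fs/2 = 8.15 MHz, appears at 4 MHz.
44.6 MHz mod fs = 12 MHz.
12 MHz > fs/2 = 8.15 MHz, folds to fs − 12 MHz = 4.3 MHz.
54 MHz mod fs = 5.1 MHz.
5.1 MHz ≤ fs/2 = 8.15 MHz, appears at 5.1 MHz.
37.7 MHz mod fs = 5.1 MHz.
5.1 MHz ≤ fs/2 = 8.15 MHz, appears at 5.1 MHz.
37.7 MHz and 54 MHz both map to 5.1 MHz.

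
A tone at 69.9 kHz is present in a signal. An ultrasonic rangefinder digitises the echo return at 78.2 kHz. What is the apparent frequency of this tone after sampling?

8.3 kHz

69.9 kHz > fs/2 = 39.1 kHz, folds to fs − 69.9 kHz = 8.3 kHz.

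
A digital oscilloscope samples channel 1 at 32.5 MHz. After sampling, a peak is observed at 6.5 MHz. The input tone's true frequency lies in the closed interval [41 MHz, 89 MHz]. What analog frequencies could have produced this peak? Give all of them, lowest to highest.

58.5 MHz, 71.5 MHz

Frequencies that alias to 6.5 MHz are k·fs ± 6.5 MHz for integer k ≥ 0.
k=0: 6.5 MHz.
k=1: 26 MHz, 39 MHz.
k=2: 58.5 MHz, 71.5 MHz.
k=3: 91 MHz, 104 MHz.
Within [41 MHz, 89 MHz]: 58.5 MHz, 71.5 MHz.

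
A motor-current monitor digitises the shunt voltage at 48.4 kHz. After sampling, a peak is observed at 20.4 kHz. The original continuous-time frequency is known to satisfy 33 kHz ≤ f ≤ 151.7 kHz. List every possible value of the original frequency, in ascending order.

Frequencies that alias to 20.4 kHz are k·fs ± 20.4 kHz for integer k ≥ 0.
k=0: 20.4 kHz.
k=1: 28 kHz, 68.8 kHz.
k=2: 76.4 kHz, 117.2 kHz.
k=3: 124.8 kHz, 165.6 kHz.
k=4: 173.2 kHz, 214 kHz.
Within [33 kHz, 151.7 kHz]: 68.8 kHz, 76.4 kHz, 117.2 kHz, 124.8 kHz.

68.8 kHz, 76.4 kHz, 117.2 kHz, 124.8 kHz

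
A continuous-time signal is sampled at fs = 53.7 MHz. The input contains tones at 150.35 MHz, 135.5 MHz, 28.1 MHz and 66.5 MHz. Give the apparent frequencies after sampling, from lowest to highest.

fs/2 = 26.85 MHz.
150.35 MHz mod fs = 42.95 MHz.
42.95 MHz > fs/2 = 26.85 MHz, folds to fs − 42.95 MHz = 10.75 MHz.
135.5 MHz mod fs = 28.1 MHz.
28.1 MHz > fs/2 = 26.85 MHz, folds to fs − 28.1 MHz = 25.6 MHz.
28.1 MHz > fs/2 = 26.85 MHz, folds to fs − 28.1 MHz = 25.6 MHz.
66.5 MHz mod fs = 12.8 MHz.
12.8 MHz ≤ fs/2 = 26.85 MHz, appears at 12.8 MHz.
Distinct values: {10.75 MHz, 12.8 MHz, 25.6 MHz}.

10.75 MHz, 12.8 MHz, 25.6 MHz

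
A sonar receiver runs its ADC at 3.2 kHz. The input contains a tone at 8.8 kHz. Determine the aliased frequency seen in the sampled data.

0.8 kHz

8.8 kHz mod fs = 2.4 kHz.
2.4 kHz > fs/2 = 1.6 kHz, folds to fs − 2.4 kHz = 0.8 kHz.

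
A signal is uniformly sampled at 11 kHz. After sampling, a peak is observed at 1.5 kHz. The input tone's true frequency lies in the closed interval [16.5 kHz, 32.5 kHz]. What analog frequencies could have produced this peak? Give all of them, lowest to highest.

20.5 kHz, 23.5 kHz, 31.5 kHz

Frequencies that alias to 1.5 kHz are k·fs ± 1.5 kHz for integer k ≥ 0.
k=0: 1.5 kHz.
k=1: 9.5 kHz, 12.5 kHz.
k=2: 20.5 kHz, 23.5 kHz.
k=3: 31.5 kHz, 34.5 kHz.
k=4: 42.5 kHz, 45.5 kHz.
Within [16.5 kHz, 32.5 kHz]: 20.5 kHz, 23.5 kHz, 31.5 kHz.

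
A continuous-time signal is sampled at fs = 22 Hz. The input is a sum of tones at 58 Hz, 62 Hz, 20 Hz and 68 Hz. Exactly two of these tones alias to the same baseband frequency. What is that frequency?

2 Hz

fs/2 = 11 Hz.
58 Hz mod fs = 14 Hz.
14 Hz > fs/2 = 11 Hz, folds to fs − 14 Hz = 8 Hz.
62 Hz mod fs = 18 Hz.
18 Hz > fs/2 = 11 Hz, folds to fs − 18 Hz = 4 Hz.
20 Hz > fs/2 = 11 Hz, folds to fs − 20 Hz = 2 Hz.
68 Hz mod fs = 2 Hz.
2 Hz ≤ fs/2 = 11 Hz, appears at 2 Hz.
20 Hz and 68 Hz both map to 2 Hz.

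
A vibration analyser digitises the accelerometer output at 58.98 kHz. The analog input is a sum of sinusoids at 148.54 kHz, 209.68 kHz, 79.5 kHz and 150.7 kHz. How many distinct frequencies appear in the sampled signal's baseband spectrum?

3

fs/2 = 29.49 kHz.
148.54 kHz mod fs = 30.58 kHz.
30.58 kHz > fs/2 = 29.49 kHz, folds to fs − 30.58 kHz = 28.4 kHz.
209.68 kHz mod fs = 32.74 kHz.
32.74 kHz > fs/2 = 29.49 kHz, folds to fs − 32.74 kHz = 26.24 kHz.
79.5 kHz mod fs = 20.52 kHz.
20.52 kHz ≤ fs/2 = 29.49 kHz, appears at 20.52 kHz.
150.7 kHz mod fs = 32.74 kHz.
32.74 kHz > fs/2 = 29.49 kHz, folds to fs − 32.74 kHz = 26.24 kHz.
Distinct values: {20.52 kHz, 26.24 kHz, 28.4 kHz} → 3.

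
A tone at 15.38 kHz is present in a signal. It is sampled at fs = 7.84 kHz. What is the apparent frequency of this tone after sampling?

15.38 kHz mod fs = 7.54 kHz.
7.54 kHz > fs/2 = 3.92 kHz, folds to fs − 7.54 kHz = 0.3 kHz.

0.3 kHz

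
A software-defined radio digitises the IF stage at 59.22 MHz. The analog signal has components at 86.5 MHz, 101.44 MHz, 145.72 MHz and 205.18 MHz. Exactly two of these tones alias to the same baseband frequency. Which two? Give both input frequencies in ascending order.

86.5 MHz, 145.72 MHz

fs/2 = 29.61 MHz.
86.5 MHz mod fs = 27.28 MHz.
27.28 MHz ≤ fs/2 = 29.61 MHz, appears at 27.28 MHz.
101.44 MHz mod fs = 42.22 MHz.
42.22 MHz > fs/2 = 29.61 MHz, folds to fs − 42.22 MHz = 17 MHz.
145.72 MHz mod fs = 27.28 MHz.
27.28 MHz ≤ fs/2 = 29.61 MHz, appears at 27.28 MHz.
205.18 MHz mod fs = 27.52 MHz.
27.52 MHz ≤ fs/2 = 29.61 MHz, appears at 27.52 MHz.
86.5 MHz and 145.72 MHz both map to 27.28 MHz.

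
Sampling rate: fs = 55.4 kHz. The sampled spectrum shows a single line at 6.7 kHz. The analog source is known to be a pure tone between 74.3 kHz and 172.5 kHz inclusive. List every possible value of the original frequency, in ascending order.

104.1 kHz, 117.5 kHz, 159.5 kHz

Frequencies that alias to 6.7 kHz are k·fs ± 6.7 kHz for integer k ≥ 0.
k=0: 6.7 kHz.
k=1: 48.7 kHz, 62.1 kHz.
k=2: 104.1 kHz, 117.5 kHz.
k=3: 159.5 kHz, 172.9 kHz.
k=4: 214.9 kHz, 228.3 kHz.
Within [74.3 kHz, 172.5 kHz]: 104.1 kHz, 117.5 kHz, 159.5 kHz.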